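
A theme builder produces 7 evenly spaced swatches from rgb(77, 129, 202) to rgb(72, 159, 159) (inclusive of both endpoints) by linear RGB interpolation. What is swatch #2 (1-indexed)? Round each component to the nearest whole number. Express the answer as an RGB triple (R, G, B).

(76, 134, 195)

With 7 swatches and endpoints inclusive, swatch 2 sits at t = (2 − 1)/(7 − 1) = 1/6 ≈ 0.1667.
R = 77 + 0.1667 × (72 − 77) = 76.166 → 76
G = 129 + 0.1667 × (159 − 129) = 134.001 → 134
B = 202 + 0.1667 × (159 − 202) = 194.832 → 195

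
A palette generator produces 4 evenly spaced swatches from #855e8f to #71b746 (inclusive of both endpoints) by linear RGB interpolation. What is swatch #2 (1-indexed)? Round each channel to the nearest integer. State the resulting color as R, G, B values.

With 4 swatches and endpoints inclusive, swatch 2 sits at t = (2 − 1)/(4 − 1) = 1/3 ≈ 0.3333.
#855e8f → (133, 94, 143); #71b746 → (113, 183, 70).
R = 133 + 0.3333 × (113 − 133) = 126.334 → 126
G = 94 + 0.3333 × (183 − 94) = 123.664 → 124
B = 143 + 0.3333 × (70 − 143) = 118.669 → 119

(126, 124, 119)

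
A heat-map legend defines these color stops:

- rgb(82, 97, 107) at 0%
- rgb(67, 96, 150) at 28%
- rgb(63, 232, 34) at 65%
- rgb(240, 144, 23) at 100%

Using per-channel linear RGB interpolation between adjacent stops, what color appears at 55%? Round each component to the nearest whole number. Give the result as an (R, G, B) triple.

(64, 195, 65)

55% lies between the 28% and 65% stops, so the local fraction is t = (55 − 28)/(65 − 28) = 27/37 ≈ 0.7297.
R = 67 + 0.7297 × (63 − 67) = 64.081 → 64
G = 96 + 0.7297 × (232 − 96) = 195.239 → 195
B = 150 + 0.7297 × (34 − 150) = 65.355 → 65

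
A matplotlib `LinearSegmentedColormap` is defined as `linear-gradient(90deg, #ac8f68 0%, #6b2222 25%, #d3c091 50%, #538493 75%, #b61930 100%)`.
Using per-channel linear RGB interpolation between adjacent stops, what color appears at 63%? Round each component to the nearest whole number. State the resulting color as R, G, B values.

63% lies between the 50% and 75% stops, so the local fraction is t = (63 − 50)/(75 − 50) = 13/25 ≈ 0.52.
#d3c091 → (211, 192, 145); #538493 → (83, 132, 147).
R = 211 + 0.52 × (83 − 211) = 144.44 → 144
G = 192 + 0.52 × (132 − 192) = 160.8 → 161
B = 145 + 0.52 × (147 − 145) = 146.04 → 146

(144, 161, 146)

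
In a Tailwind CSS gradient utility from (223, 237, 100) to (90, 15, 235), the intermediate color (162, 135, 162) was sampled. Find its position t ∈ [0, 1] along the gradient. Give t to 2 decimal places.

Invert the lerp on the G channel (largest span, 222): t = (135 − 237) / (15 − 237) = -102/-222 = 0.45946.
Check on R: (162 − 223)/(90 − 223) = 0.4586 ✓

0.46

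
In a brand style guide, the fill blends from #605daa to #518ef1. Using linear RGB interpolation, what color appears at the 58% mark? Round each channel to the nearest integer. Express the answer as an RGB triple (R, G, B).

(87, 121, 211)

#605daa → (96, 93, 170); #518ef1 → (81, 142, 241).
58% corresponds to t = 0.58.
R = 96 + 0.58 × (81 − 96) = 96 + 0.58 × -15 = 87.3 → 87
G = 93 + 0.58 × (142 − 93) = 93 + 0.58 × 49 = 121.42 → 121
B = 170 + 0.58 × (241 − 170) = 170 + 0.58 × 71 = 211.18 → 211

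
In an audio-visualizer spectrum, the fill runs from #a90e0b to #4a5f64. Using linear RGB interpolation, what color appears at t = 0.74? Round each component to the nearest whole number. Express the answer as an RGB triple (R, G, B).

#a90e0b → (169, 14, 11); #4a5f64 → (74, 95, 100).
R = 169 + 0.74 × (74 − 169) = 169 + 0.74 × -95 = 98.7 → 99
G = 14 + 0.74 × (95 − 14) = 14 + 0.74 × 81 = 73.94 → 74
B = 11 + 0.74 × (100 − 11) = 11 + 0.74 × 89 = 76.86 → 77

(99, 74, 77)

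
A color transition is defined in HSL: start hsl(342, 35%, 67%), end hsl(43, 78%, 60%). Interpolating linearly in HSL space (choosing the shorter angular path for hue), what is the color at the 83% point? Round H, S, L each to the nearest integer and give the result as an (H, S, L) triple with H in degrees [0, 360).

(33, 71, 61)

Hue: 43 − 342 = -299°, but |-299| > 180 so the shorter arc goes the other way: Δh = -299 + 360 = 61°.
H = 342 + 0.83 × (61) = 392.63 → 393 → 393 mod 360 = 33°
S = 35 + 0.83 × (78 − 35) = 70.69 → 71%
L = 67 + 0.83 × (60 − 67) = 61.19 → 61%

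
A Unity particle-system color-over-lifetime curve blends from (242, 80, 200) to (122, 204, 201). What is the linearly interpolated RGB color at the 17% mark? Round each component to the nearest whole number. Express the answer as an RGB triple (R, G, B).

17% corresponds to t = 0.17.
R = 242 + 0.17 × (122 − 242) = 242 + 0.17 × -120 = 221.6 → 222
G = 80 + 0.17 × (204 − 80) = 80 + 0.17 × 124 = 101.08 → 101
B = 200 + 0.17 × (201 − 200) = 200 + 0.17 × 1 = 200.17 → 200

(222, 101, 200)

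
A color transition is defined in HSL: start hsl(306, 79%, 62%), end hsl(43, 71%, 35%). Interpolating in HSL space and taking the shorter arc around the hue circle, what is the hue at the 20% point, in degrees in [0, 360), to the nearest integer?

325

Hue: 43 − 306 = -263°, but |-263| > 180 so the shorter arc goes the other way: Δh = -263 + 360 = 97°.
H = 306 + 0.2 × (97) = 325.4 → 325°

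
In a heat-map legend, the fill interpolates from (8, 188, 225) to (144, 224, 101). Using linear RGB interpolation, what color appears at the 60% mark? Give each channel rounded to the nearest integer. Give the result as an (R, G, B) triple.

(90, 210, 151)

60% corresponds to t = 0.6.
R = 8 + 0.6 × (144 − 8) = 8 + 0.6 × 136 = 89.6 → 90
G = 188 + 0.6 × (224 − 188) = 188 + 0.6 × 36 = 209.6 → 210
B = 225 + 0.6 × (101 − 225) = 225 + 0.6 × -124 = 150.6 → 151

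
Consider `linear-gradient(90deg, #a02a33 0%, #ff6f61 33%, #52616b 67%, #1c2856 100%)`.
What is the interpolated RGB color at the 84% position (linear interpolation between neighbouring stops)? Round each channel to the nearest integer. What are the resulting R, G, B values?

(54, 68, 96)

84% lies between the 67% and 100% stops, so the local fraction is t = (84 − 67)/(100 − 67) = 17/33 ≈ 0.5152.
#52616b → (82, 97, 107); #1c2856 → (28, 40, 86).
R = 82 + 0.5152 × (28 − 82) = 54.179 → 54
G = 97 + 0.5152 × (40 − 97) = 67.634 → 68
B = 107 + 0.5152 × (86 − 107) = 96.181 → 96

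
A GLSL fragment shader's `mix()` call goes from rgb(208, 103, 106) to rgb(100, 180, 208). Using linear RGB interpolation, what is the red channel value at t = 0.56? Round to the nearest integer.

R = 208 + 0.56 × (100 − 208) = 147.52 → 148

148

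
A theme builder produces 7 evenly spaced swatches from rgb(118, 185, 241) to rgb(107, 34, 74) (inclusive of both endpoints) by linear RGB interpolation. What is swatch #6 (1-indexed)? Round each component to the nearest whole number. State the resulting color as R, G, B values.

(109, 59, 102)

With 7 swatches and endpoints inclusive, swatch 6 sits at t = (6 − 1)/(7 − 1) = 5/6 ≈ 0.8333.
R = 118 + 0.8333 × (107 − 118) = 108.834 → 109
G = 185 + 0.8333 × (34 − 185) = 59.172 → 59
B = 241 + 0.8333 × (74 − 241) = 101.839 → 102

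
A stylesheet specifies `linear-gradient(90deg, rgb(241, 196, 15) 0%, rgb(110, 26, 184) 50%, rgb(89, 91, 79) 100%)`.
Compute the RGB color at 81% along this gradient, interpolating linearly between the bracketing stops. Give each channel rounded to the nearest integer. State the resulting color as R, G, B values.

(97, 66, 119)

81% lies between the 50% and 100% stops, so the local fraction is t = (81 − 50)/(100 − 50) = 31/50 ≈ 0.62.
R = 110 + 0.62 × (89 − 110) = 96.98 → 97
G = 26 + 0.62 × (91 − 26) = 66.3 → 66
B = 184 + 0.62 × (79 − 184) = 118.9 → 119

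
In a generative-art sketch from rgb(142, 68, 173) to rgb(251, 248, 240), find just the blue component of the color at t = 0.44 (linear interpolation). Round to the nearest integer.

B = 173 + 0.44 × (240 − 173) = 202.48 → 202

202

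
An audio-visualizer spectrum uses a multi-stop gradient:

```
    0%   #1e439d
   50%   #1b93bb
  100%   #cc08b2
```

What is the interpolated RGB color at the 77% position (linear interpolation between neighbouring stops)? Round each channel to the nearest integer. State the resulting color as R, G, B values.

(123, 72, 182)

77% lies between the 50% and 100% stops, so the local fraction is t = (77 − 50)/(100 − 50) = 27/50 ≈ 0.54.
#1b93bb → (27, 147, 187); #cc08b2 → (204, 8, 178).
R = 27 + 0.54 × (204 − 27) = 122.58 → 123
G = 147 + 0.54 × (8 − 147) = 71.94 → 72
B = 187 + 0.54 × (178 − 187) = 182.14 → 182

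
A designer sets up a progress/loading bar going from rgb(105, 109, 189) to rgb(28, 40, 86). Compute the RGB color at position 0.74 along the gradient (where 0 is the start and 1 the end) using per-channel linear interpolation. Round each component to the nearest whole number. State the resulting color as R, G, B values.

R = 105 + 0.74 × (28 − 105) = 105 + 0.74 × -77 = 48.02 → 48
G = 109 + 0.74 × (40 − 109) = 109 + 0.74 × -69 = 57.94 → 58
B = 189 + 0.74 × (86 − 189) = 189 + 0.74 × -103 = 112.78 → 113
So the blended color is (48, 58, 113), about #303a71.

(48, 58, 113)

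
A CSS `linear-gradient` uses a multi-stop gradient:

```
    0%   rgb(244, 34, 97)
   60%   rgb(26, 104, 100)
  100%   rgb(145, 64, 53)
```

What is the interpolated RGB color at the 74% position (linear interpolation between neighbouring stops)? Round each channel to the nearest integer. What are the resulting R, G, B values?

(68, 90, 84)

74% lies between the 60% and 100% stops, so the local fraction is t = (74 − 60)/(100 − 60) = 14/40 ≈ 0.35.
R = 26 + 0.35 × (145 − 26) = 67.65 → 68
G = 104 + 0.35 × (64 − 104) = 90 → 90
B = 100 + 0.35 × (53 − 100) = 83.55 → 84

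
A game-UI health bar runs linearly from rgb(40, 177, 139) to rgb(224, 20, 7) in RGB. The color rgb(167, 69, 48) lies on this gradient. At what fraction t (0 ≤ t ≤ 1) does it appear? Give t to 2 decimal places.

Invert the lerp on the R channel (largest span, 184): t = (167 − 40) / (224 − 40) = 127/184 = 0.69022.
Check on G: (69 − 177)/(20 − 177) = 0.6879 ✓

0.69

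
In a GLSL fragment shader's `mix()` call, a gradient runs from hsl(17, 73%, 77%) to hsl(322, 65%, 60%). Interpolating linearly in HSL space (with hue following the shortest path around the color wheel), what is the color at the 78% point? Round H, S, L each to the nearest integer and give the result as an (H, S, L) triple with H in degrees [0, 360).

Hue: 322 − 17 = 305°, but |305| > 180 so the shorter arc goes the other way: Δh = 305 − 360 = -55°.
H = 17 + 0.78 × (-55) = -25.9 → -26 → -26 mod 360 = 334°
S = 73 + 0.78 × (65 − 73) = 66.76 → 67%
L = 77 + 0.78 × (60 − 77) = 63.74 → 64%

(334, 67, 64)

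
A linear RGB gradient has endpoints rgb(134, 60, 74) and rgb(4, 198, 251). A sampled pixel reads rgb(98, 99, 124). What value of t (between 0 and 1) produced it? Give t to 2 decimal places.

0.28

Invert the lerp on the B channel (largest span, 177): t = (124 − 74) / (251 − 74) = 50/177 = 0.28249.
Check on R: (98 − 134)/(4 − 134) = 0.2769 ✓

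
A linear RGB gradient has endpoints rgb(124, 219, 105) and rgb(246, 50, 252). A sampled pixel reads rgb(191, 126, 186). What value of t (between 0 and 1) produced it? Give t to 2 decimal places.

0.55

Invert the lerp on the G channel (largest span, 169): t = (126 − 219) / (50 − 219) = -93/-169 = 0.5503.
Check on R: (191 − 124)/(246 − 124) = 0.5492 ✓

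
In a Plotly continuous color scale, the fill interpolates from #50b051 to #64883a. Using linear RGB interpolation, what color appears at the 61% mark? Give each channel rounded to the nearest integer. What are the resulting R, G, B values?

(92, 152, 67)

#50b051 → (80, 176, 81); #64883a → (100, 136, 58).
61% corresponds to t = 0.61.
R = 80 + 0.61 × (100 − 80) = 80 + 0.61 × 20 = 92.2 → 92
G = 176 + 0.61 × (136 − 176) = 176 + 0.61 × -40 = 151.6 → 152
B = 81 + 0.61 × (58 − 81) = 81 + 0.61 × -23 = 66.97 → 67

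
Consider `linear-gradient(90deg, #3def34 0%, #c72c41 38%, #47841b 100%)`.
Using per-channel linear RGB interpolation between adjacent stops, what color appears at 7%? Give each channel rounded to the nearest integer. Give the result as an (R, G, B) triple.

(86, 203, 54)

7% lies between the 0% and 38% stops, so the local fraction is t = (7 − 0)/(38 − 0) = 7/38 ≈ 0.1842.
#3def34 → (61, 239, 52); #c72c41 → (199, 44, 65).
R = 61 + 0.1842 × (199 − 61) = 86.42 → 86
G = 239 + 0.1842 × (44 − 239) = 203.081 → 203
B = 52 + 0.1842 × (65 − 52) = 54.395 → 54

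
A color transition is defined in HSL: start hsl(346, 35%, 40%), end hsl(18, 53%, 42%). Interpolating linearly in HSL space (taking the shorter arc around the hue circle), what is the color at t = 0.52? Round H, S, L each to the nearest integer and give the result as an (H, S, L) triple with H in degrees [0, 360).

(3, 44, 41)

Hue: 18 − 346 = -328°, but |-328| > 180 so the shorter arc goes the other way: Δh = -328 + 360 = 32°.
H = 346 + 0.52 × (32) = 362.64 → 363 → 363 mod 360 = 3°
S = 35 + 0.52 × (53 − 35) = 44.36 → 44%
L = 40 + 0.52 × (42 − 40) = 41.04 → 41%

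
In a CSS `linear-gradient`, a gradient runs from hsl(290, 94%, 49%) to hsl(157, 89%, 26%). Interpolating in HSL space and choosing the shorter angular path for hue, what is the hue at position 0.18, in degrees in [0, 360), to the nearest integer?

266

Hue arc: Δh = 157 − 290 = -133° (|Δh| ≤ 180, already the shorter path).
H = 290 + 0.18 × (-133) = 266.06 → 266°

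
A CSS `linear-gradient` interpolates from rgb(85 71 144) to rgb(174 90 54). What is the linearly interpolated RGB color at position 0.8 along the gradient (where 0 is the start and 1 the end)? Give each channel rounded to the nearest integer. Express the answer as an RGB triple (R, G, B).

(156, 86, 72)

R = 85 + 0.8 × (174 − 85) = 85 + 0.8 × 89 = 156.2 → 156
G = 71 + 0.8 × (90 − 71) = 71 + 0.8 × 19 = 86.2 → 86
B = 144 + 0.8 × (54 − 144) = 144 + 0.8 × -90 = 72 → 72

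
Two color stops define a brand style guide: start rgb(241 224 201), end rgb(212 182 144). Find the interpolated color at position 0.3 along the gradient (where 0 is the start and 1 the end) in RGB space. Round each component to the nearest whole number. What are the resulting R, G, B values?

(232, 211, 184)

R = 241 + 0.3 × (212 − 241) = 241 + 0.3 × -29 = 232.3 → 232
G = 224 + 0.3 × (182 − 224) = 224 + 0.3 × -42 = 211.4 → 211
B = 201 + 0.3 × (144 − 201) = 201 + 0.3 × -57 = 183.9 → 184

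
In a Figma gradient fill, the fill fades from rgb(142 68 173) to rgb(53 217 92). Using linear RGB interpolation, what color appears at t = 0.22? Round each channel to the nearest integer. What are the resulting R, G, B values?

R = 142 + 0.22 × (53 − 142) = 142 + 0.22 × -89 = 122.42 → 122
G = 68 + 0.22 × (217 − 68) = 68 + 0.22 × 149 = 100.78 → 101
B = 173 + 0.22 × (92 − 173) = 173 + 0.22 × -81 = 155.18 → 155

(122, 101, 155)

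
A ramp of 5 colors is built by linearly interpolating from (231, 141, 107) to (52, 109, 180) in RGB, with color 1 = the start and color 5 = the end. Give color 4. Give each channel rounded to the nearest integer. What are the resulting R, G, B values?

(97, 117, 162)

With 5 swatches and endpoints inclusive, swatch 4 sits at t = (4 − 1)/(5 − 1) = 3/4 ≈ 0.75.
R = 231 + 0.75 × (52 − 231) = 96.75 → 97
G = 141 + 0.75 × (109 − 141) = 117 → 117
B = 107 + 0.75 × (180 − 107) = 161.75 → 162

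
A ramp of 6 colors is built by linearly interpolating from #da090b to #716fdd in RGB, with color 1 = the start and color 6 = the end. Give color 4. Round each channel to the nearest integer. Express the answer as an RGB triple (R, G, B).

With 6 swatches and endpoints inclusive, swatch 4 sits at t = (4 − 1)/(6 − 1) = 3/5 ≈ 0.6.
#da090b → (218, 9, 11); #716fdd → (113, 111, 221).
R = 218 + 0.6 × (113 − 218) = 155 → 155
G = 9 + 0.6 × (111 − 9) = 70.2 → 70
B = 11 + 0.6 × (221 − 11) = 137 → 137

(155, 70, 137)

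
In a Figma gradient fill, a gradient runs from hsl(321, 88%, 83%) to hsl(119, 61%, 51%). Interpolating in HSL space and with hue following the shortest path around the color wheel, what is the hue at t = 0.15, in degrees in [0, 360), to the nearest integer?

345

Hue: 119 − 321 = -202°, but |-202| > 180 so the shorter arc goes the other way: Δh = -202 + 360 = 158°.
H = 321 + 0.15 × (158) = 344.7 → 345°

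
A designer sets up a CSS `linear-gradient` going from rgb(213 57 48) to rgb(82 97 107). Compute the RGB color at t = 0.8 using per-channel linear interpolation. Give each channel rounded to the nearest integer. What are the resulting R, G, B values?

(108, 89, 95)

R = 213 + 0.8 × (82 − 213) = 213 + 0.8 × -131 = 108.2 → 108
G = 57 + 0.8 × (97 − 57) = 57 + 0.8 × 40 = 89 → 89
B = 48 + 0.8 × (107 − 48) = 48 + 0.8 × 59 = 95.2 → 95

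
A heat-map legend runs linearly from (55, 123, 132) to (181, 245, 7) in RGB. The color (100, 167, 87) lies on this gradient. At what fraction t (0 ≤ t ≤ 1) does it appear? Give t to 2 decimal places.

0.36

Invert the lerp on the R channel (largest span, 126): t = (100 − 55) / (181 − 55) = 45/126 = 0.35714.
Check on G: (167 − 123)/(245 − 123) = 0.3607 ✓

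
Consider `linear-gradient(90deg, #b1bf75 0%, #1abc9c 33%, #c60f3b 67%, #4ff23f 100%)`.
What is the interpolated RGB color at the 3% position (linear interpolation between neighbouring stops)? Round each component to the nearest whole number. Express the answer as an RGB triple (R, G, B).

3% lies between the 0% and 33% stops, so the local fraction is t = (3 − 0)/(33 − 0) = 3/33 ≈ 0.0909.
#b1bf75 → (177, 191, 117); #1abc9c → (26, 188, 156).
R = 177 + 0.0909 × (26 − 177) = 163.274 → 163
G = 191 + 0.0909 × (188 − 191) = 190.727 → 191
B = 117 + 0.0909 × (156 − 117) = 120.545 → 121

(163, 191, 121)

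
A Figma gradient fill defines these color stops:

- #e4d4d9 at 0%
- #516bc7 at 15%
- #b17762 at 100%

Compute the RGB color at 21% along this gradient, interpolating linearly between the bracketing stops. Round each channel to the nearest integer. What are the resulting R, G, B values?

(88, 108, 192)

21% lies between the 15% and 100% stops, so the local fraction is t = (21 − 15)/(100 − 15) = 6/85 ≈ 0.0706.
#516bc7 → (81, 107, 199); #b17762 → (177, 119, 98).
R = 81 + 0.0706 × (177 − 81) = 87.778 → 88
G = 107 + 0.0706 × (119 − 107) = 107.847 → 108
B = 199 + 0.0706 × (98 − 199) = 191.869 → 192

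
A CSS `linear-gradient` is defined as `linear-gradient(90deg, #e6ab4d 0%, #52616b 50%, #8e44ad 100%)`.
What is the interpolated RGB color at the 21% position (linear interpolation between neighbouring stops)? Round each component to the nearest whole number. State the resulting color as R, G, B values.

(168, 140, 90)

21% lies between the 0% and 50% stops, so the local fraction is t = (21 − 0)/(50 − 0) = 21/50 ≈ 0.42.
#e6ab4d → (230, 171, 77); #52616b → (82, 97, 107).
R = 230 + 0.42 × (82 − 230) = 167.84 → 168
G = 171 + 0.42 × (97 − 171) = 139.92 → 140
B = 77 + 0.42 × (107 − 77) = 89.6 → 90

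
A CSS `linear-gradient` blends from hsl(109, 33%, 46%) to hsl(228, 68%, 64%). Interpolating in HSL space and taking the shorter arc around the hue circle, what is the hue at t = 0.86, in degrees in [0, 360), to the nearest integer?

Hue arc: Δh = 228 − 109 = 119° (|Δh| ≤ 180, already the shorter path).
H = 109 + 0.86 × (119) = 211.34 → 211°

211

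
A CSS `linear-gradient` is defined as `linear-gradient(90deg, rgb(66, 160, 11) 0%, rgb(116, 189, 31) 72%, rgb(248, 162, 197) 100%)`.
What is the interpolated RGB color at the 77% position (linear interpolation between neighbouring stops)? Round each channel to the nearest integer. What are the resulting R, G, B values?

77% lies between the 72% and 100% stops, so the local fraction is t = (77 − 72)/(100 − 72) = 5/28 ≈ 0.1786.
R = 116 + 0.1786 × (248 − 116) = 139.575 → 140
G = 189 + 0.1786 × (162 − 189) = 184.178 → 184
B = 31 + 0.1786 × (197 − 31) = 60.648 → 61

(140, 184, 61)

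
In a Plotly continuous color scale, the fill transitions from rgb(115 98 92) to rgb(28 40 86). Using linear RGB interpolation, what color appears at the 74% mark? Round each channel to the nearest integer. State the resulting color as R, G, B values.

74% corresponds to t = 0.74.
R = 115 + 0.74 × (28 − 115) = 115 + 0.74 × -87 = 50.62 → 51
G = 98 + 0.74 × (40 − 98) = 98 + 0.74 × -58 = 55.08 → 55
B = 92 + 0.74 × (86 − 92) = 92 + 0.74 × -6 = 87.56 → 88
So the blended color is (51, 55, 88), about #333758.

(51, 55, 88)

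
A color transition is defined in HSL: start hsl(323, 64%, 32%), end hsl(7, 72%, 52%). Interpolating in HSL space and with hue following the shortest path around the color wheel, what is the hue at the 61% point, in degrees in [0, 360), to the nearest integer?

350

Hue: 7 − 323 = -316°, but |-316| > 180 so the shorter arc goes the other way: Δh = -316 + 360 = 44°.
H = 323 + 0.61 × (44) = 349.84 → 350°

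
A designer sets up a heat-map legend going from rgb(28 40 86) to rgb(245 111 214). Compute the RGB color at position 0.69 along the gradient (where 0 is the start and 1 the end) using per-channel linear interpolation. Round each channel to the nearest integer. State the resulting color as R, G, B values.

R = 28 + 0.69 × (245 − 28) = 28 + 0.69 × 217 = 177.73 → 178
G = 40 + 0.69 × (111 − 40) = 40 + 0.69 × 71 = 88.99 → 89
B = 86 + 0.69 × (214 − 86) = 86 + 0.69 × 128 = 174.32 → 174
So the blended color is (178, 89, 174), about #b259ae.

(178, 89, 174)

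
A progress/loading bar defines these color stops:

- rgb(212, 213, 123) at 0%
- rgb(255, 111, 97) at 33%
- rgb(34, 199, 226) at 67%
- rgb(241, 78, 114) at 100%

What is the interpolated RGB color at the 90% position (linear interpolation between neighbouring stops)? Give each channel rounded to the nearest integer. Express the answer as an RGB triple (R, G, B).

90% lies between the 67% and 100% stops, so the local fraction is t = (90 − 67)/(100 − 67) = 23/33 ≈ 0.697.
R = 34 + 0.697 × (241 − 34) = 178.279 → 178
G = 199 + 0.697 × (78 − 199) = 114.663 → 115
B = 226 + 0.697 × (114 − 226) = 147.936 → 148

(178, 115, 148)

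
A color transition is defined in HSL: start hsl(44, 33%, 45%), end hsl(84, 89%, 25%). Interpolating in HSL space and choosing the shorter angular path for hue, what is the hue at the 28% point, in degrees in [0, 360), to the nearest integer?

55

Hue arc: Δh = 84 − 44 = 40° (|Δh| ≤ 180, already the shorter path).
H = 44 + 0.28 × (40) = 55.2 → 55°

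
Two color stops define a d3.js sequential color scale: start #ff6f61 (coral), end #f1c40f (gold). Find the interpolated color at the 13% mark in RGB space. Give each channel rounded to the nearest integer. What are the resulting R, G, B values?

#ff6f61 → (255, 111, 97); #f1c40f → (241, 196, 15).
13% corresponds to t = 0.13.
R = 255 + 0.13 × (241 − 255) = 255 + 0.13 × -14 = 253.18 → 253
G = 111 + 0.13 × (196 − 111) = 111 + 0.13 × 85 = 122.05 → 122
B = 97 + 0.13 × (15 − 97) = 97 + 0.13 × -82 = 86.34 → 86

(253, 122, 86)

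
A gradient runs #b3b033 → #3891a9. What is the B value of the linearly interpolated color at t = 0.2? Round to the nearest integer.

75

B₁ = 51 (from #b3b033), B₂ = 169 (from #3891a9).
B = 51 + 0.2 × (169 − 51) = 74.6 → 75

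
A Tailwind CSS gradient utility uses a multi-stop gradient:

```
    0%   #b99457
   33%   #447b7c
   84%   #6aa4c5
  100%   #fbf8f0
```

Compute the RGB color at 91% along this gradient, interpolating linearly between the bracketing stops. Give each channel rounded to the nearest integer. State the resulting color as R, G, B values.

(169, 201, 216)

91% lies between the 84% and 100% stops, so the local fraction is t = (91 − 84)/(100 − 84) = 7/16 ≈ 0.4375.
#6aa4c5 → (106, 164, 197); #fbf8f0 → (251, 248, 240).
R = 106 + 0.4375 × (251 − 106) = 169.438 → 169
G = 164 + 0.4375 × (248 − 164) = 200.75 → 201
B = 197 + 0.4375 × (240 − 197) = 215.812 → 216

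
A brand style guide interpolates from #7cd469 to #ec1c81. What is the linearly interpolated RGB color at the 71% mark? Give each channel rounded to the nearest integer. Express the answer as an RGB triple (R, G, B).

#7cd469 → (124, 212, 105); #ec1c81 → (236, 28, 129).
71% corresponds to t = 0.71.
R = 124 + 0.71 × (236 − 124) = 124 + 0.71 × 112 = 203.52 → 204
G = 212 + 0.71 × (28 − 212) = 212 + 0.71 × -184 = 81.36 → 81
B = 105 + 0.71 × (129 − 105) = 105 + 0.71 × 24 = 122.04 → 122

(204, 81, 122)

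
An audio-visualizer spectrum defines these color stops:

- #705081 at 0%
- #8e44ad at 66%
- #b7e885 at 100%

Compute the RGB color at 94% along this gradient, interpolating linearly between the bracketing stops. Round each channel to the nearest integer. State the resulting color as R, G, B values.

94% lies between the 66% and 100% stops, so the local fraction is t = (94 − 66)/(100 − 66) = 28/34 ≈ 0.8235.
#8e44ad → (142, 68, 173); #b7e885 → (183, 232, 133).
R = 142 + 0.8235 × (183 − 142) = 175.763 → 176
G = 68 + 0.8235 × (232 − 68) = 203.054 → 203
B = 173 + 0.8235 × (133 − 173) = 140.06 → 140

(176, 203, 140)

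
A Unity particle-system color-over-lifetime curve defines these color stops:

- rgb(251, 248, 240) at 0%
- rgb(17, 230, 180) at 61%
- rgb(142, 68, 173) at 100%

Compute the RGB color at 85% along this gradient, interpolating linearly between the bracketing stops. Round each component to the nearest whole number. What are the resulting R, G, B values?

85% lies between the 61% and 100% stops, so the local fraction is t = (85 − 61)/(100 − 61) = 24/39 ≈ 0.6154.
R = 17 + 0.6154 × (142 − 17) = 93.925 → 94
G = 230 + 0.6154 × (68 − 230) = 130.305 → 130
B = 180 + 0.6154 × (173 − 180) = 175.692 → 176

(94, 130, 176)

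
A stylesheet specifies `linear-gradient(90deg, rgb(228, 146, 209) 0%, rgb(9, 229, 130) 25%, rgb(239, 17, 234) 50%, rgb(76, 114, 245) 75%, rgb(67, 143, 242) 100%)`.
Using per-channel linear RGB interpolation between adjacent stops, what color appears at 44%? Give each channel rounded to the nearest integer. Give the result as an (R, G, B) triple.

(184, 68, 209)

44% lies between the 25% and 50% stops, so the local fraction is t = (44 − 25)/(50 − 25) = 19/25 ≈ 0.76.
R = 9 + 0.76 × (239 − 9) = 183.8 → 184
G = 229 + 0.76 × (17 − 229) = 67.88 → 68
B = 130 + 0.76 × (234 − 130) = 209.04 → 209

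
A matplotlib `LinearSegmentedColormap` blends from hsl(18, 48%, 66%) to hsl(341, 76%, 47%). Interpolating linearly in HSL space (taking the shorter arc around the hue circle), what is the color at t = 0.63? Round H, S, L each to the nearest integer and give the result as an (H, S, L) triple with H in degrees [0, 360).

(355, 66, 54)

Hue: 341 − 18 = 323°, but |323| > 180 so the shorter arc goes the other way: Δh = 323 − 360 = -37°.
H = 18 + 0.63 × (-37) = -5.31 → -5 → -5 mod 360 = 355°
S = 48 + 0.63 × (76 − 48) = 65.64 → 66%
L = 66 + 0.63 × (47 − 66) = 54.03 → 54%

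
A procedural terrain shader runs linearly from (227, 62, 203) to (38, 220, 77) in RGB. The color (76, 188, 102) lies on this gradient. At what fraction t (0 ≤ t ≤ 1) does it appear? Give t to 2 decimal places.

Invert the lerp on the R channel (largest span, 189): t = (76 − 227) / (38 − 227) = -151/-189 = 0.79894.
Check on G: (188 − 62)/(220 − 62) = 0.7975 ✓

0.80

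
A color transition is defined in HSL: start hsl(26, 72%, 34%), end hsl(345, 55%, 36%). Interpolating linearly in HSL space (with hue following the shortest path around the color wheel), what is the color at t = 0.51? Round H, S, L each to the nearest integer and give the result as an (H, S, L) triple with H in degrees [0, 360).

Hue: 345 − 26 = 319°, but |319| > 180 so the shorter arc goes the other way: Δh = 319 − 360 = -41°.
H = 26 + 0.51 × (-41) = 5.09 → 5°
S = 72 + 0.51 × (55 − 72) = 63.33 → 63%
L = 34 + 0.51 × (36 − 34) = 35.02 → 35%

(5, 63, 35)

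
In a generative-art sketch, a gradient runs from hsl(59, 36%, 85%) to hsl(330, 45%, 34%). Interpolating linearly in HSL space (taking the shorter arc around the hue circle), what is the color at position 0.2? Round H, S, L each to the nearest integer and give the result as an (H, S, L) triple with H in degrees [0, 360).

(41, 38, 75)

Hue: 330 − 59 = 271°, but |271| > 180 so the shorter arc goes the other way: Δh = 271 − 360 = -89°.
H = 59 + 0.2 × (-89) = 41.2 → 41°
S = 36 + 0.2 × (45 − 36) = 37.8 → 38%
L = 85 + 0.2 × (34 − 85) = 74.8 → 75%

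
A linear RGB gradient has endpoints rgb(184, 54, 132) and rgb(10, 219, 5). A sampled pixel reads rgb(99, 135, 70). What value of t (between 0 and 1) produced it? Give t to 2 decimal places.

Invert the lerp on the R channel (largest span, 174): t = (99 − 184) / (10 − 184) = -85/-174 = 0.48851.
Check on G: (135 − 54)/(219 − 54) = 0.4909 ✓

0.49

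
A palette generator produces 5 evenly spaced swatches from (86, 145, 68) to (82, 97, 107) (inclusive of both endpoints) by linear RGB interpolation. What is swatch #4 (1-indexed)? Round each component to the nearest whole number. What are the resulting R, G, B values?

With 5 swatches and endpoints inclusive, swatch 4 sits at t = (4 − 1)/(5 − 1) = 3/4 ≈ 0.75.
R = 86 + 0.75 × (82 − 86) = 83 → 83
G = 145 + 0.75 × (97 − 145) = 109 → 109
B = 68 + 0.75 × (107 − 68) = 97.25 → 97

(83, 109, 97)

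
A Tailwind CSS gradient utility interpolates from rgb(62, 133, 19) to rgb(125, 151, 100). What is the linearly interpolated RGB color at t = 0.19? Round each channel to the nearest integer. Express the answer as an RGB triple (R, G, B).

(74, 136, 34)

R = 62 + 0.19 × (125 − 62) = 62 + 0.19 × 63 = 73.97 → 74
G = 133 + 0.19 × (151 − 133) = 133 + 0.19 × 18 = 136.42 → 136
B = 19 + 0.19 × (100 − 19) = 19 + 0.19 × 81 = 34.39 → 34
So the blended color is (74, 136, 34), about #4a8822.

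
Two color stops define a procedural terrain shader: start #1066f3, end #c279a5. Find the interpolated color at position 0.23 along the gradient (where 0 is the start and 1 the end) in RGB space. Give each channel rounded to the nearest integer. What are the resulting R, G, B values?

#1066f3 → (16, 102, 243); #c279a5 → (194, 121, 165).
R = 16 + 0.23 × (194 − 16) = 16 + 0.23 × 178 = 56.94 → 57
G = 102 + 0.23 × (121 − 102) = 102 + 0.23 × 19 = 106.37 → 106
B = 243 + 0.23 × (165 − 243) = 243 + 0.23 × -78 = 225.06 → 225
So the blended color is (57, 106, 225), about #396ae1.

(57, 106, 225)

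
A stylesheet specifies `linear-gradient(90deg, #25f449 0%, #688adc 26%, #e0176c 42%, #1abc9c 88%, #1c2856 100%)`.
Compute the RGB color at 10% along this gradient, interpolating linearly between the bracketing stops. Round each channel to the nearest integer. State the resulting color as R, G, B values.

10% lies between the 0% and 26% stops, so the local fraction is t = (10 − 0)/(26 − 0) = 10/26 ≈ 0.3846.
#25f449 → (37, 244, 73); #688adc → (104, 138, 220).
R = 37 + 0.3846 × (104 − 37) = 62.768 → 63
G = 244 + 0.3846 × (138 − 244) = 203.232 → 203
B = 73 + 0.3846 × (220 − 73) = 129.536 → 130

(63, 203, 130)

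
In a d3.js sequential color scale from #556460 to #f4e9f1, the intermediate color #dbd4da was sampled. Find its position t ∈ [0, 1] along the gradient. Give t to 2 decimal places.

0.84

Invert the lerp on the R channel (largest span, 159): t = (219 − 85) / (244 − 85) = 134/159 = 0.84277.
Check on G: (212 − 100)/(233 − 100) = 0.8421 ✓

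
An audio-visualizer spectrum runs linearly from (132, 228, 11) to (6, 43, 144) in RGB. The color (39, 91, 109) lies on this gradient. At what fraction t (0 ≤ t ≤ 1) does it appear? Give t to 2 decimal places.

Invert the lerp on the G channel (largest span, 185): t = (91 − 228) / (43 − 228) = -137/-185 = 0.74054.
Check on R: (39 − 132)/(6 − 132) = 0.7381 ✓

0.74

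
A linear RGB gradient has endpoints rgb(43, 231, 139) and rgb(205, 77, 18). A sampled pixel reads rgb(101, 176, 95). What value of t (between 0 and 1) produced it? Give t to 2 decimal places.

Invert the lerp on the R channel (largest span, 162): t = (101 − 43) / (205 − 43) = 58/162 = 0.35802.
Check on G: (176 − 231)/(77 − 231) = 0.3571 ✓

0.36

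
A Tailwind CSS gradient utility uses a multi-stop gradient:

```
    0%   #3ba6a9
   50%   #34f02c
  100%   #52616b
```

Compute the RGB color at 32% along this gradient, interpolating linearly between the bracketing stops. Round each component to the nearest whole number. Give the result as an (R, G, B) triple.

32% lies between the 0% and 50% stops, so the local fraction is t = (32 − 0)/(50 − 0) = 32/50 ≈ 0.64.
#3ba6a9 → (59, 166, 169); #34f02c → (52, 240, 44).
R = 59 + 0.64 × (52 − 59) = 54.52 → 55
G = 166 + 0.64 × (240 − 166) = 213.36 → 213
B = 169 + 0.64 × (44 − 169) = 89 → 89

(55, 213, 89)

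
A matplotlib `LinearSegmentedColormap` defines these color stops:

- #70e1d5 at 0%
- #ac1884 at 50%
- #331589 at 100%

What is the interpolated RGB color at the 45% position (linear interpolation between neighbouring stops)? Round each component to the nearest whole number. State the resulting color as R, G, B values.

45% lies between the 0% and 50% stops, so the local fraction is t = (45 − 0)/(50 − 0) = 45/50 ≈ 0.9.
#70e1d5 → (112, 225, 213); #ac1884 → (172, 24, 132).
R = 112 + 0.9 × (172 − 112) = 166 → 166
G = 225 + 0.9 × (24 − 225) = 44.1 → 44
B = 213 + 0.9 × (132 − 213) = 140.1 → 140

(166, 44, 140)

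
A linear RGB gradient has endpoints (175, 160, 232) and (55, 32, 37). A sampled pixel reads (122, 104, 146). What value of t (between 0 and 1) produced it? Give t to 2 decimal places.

Invert the lerp on the B channel (largest span, 195): t = (146 − 232) / (37 − 232) = -86/-195 = 0.44103.
Check on R: (122 − 175)/(55 − 175) = 0.4417 ✓

0.44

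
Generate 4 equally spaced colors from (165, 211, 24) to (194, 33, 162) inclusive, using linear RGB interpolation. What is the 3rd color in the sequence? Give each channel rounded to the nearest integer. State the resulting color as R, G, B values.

With 4 swatches and endpoints inclusive, swatch 3 sits at t = (3 − 1)/(4 − 1) = 2/3 ≈ 0.6667.
R = 165 + 0.6667 × (194 − 165) = 184.334 → 184
G = 211 + 0.6667 × (33 − 211) = 92.327 → 92
B = 24 + 0.6667 × (162 − 24) = 116.005 → 116

(184, 92, 116)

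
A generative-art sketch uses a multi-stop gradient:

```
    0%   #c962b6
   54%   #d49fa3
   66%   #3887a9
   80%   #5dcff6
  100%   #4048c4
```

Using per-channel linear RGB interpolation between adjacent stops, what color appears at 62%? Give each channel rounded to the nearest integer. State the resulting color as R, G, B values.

(108, 143, 167)

62% lies between the 54% and 66% stops, so the local fraction is t = (62 − 54)/(66 − 54) = 8/12 ≈ 0.6667.
#d49fa3 → (212, 159, 163); #3887a9 → (56, 135, 169).
R = 212 + 0.6667 × (56 − 212) = 107.995 → 108
G = 159 + 0.6667 × (135 − 159) = 142.999 → 143
B = 163 + 0.6667 × (169 − 163) = 167 → 167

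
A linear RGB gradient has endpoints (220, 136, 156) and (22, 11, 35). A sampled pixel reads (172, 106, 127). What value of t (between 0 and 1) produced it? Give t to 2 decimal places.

0.24

Invert the lerp on the R channel (largest span, 198): t = (172 − 220) / (22 − 220) = -48/-198 = 0.24242.
Check on G: (106 − 136)/(11 − 136) = 0.24 ✓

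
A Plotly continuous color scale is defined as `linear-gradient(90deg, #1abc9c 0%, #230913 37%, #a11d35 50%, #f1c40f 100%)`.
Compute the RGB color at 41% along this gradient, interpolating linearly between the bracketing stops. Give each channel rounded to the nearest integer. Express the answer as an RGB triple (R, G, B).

(74, 15, 29)

41% lies between the 37% and 50% stops, so the local fraction is t = (41 − 37)/(50 − 37) = 4/13 ≈ 0.3077.
#230913 → (35, 9, 19); #a11d35 → (161, 29, 53).
R = 35 + 0.3077 × (161 − 35) = 73.77 → 74
G = 9 + 0.3077 × (29 − 9) = 15.154 → 15
B = 19 + 0.3077 × (53 − 19) = 29.462 → 29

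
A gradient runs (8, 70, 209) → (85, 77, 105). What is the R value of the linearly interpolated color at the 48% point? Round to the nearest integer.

45

R = 8 + 0.48 × (85 − 8) = 44.96 → 45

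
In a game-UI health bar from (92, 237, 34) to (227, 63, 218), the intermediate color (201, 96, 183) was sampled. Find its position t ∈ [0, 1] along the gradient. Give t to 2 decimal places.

0.81

Invert the lerp on the B channel (largest span, 184): t = (183 − 34) / (218 − 34) = 149/184 = 0.80978.
Check on R: (201 − 92)/(227 − 92) = 0.8074 ✓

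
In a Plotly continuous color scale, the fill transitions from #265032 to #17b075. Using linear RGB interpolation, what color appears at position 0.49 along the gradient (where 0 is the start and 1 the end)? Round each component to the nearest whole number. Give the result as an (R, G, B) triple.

#265032 → (38, 80, 50); #17b075 → (23, 176, 117).
R = 38 + 0.49 × (23 − 38) = 38 + 0.49 × -15 = 30.65 → 31
G = 80 + 0.49 × (176 − 80) = 80 + 0.49 × 96 = 127.04 → 127
B = 50 + 0.49 × (117 − 50) = 50 + 0.49 × 67 = 82.83 → 83
So the blended color is (31, 127, 83), about #1f7f53.

(31, 127, 83)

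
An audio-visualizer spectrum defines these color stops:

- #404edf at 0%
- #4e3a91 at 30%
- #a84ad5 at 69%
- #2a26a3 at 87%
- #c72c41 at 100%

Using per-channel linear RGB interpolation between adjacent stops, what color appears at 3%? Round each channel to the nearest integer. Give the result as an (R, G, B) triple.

3% lies between the 0% and 30% stops, so the local fraction is t = (3 − 0)/(30 − 0) = 3/30 ≈ 0.1.
#404edf → (64, 78, 223); #4e3a91 → (78, 58, 145).
R = 64 + 0.1 × (78 − 64) = 65.4 → 65
G = 78 + 0.1 × (58 − 78) = 76 → 76
B = 223 + 0.1 × (145 − 223) = 215.2 → 215

(65, 76, 215)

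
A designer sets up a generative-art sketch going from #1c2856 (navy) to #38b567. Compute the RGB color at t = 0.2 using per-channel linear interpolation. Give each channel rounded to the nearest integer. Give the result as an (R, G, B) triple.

#1c2856 → (28, 40, 86); #38b567 → (56, 181, 103).
R = 28 + 0.2 × (56 − 28) = 28 + 0.2 × 28 = 33.6 → 34
G = 40 + 0.2 × (181 − 40) = 40 + 0.2 × 141 = 68.2 → 68
B = 86 + 0.2 × (103 − 86) = 86 + 0.2 × 17 = 89.4 → 89
So the blended color is (34, 68, 89), about #224459.

(34, 68, 89)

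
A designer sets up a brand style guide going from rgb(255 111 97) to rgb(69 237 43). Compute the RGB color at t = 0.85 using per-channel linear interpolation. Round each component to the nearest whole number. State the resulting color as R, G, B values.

R = 255 + 0.85 × (69 − 255) = 255 + 0.85 × -186 = 96.9 → 97
G = 111 + 0.85 × (237 − 111) = 111 + 0.85 × 126 = 218.1 → 218
B = 97 + 0.85 × (43 − 97) = 97 + 0.85 × -54 = 51.1 → 51

(97, 218, 51)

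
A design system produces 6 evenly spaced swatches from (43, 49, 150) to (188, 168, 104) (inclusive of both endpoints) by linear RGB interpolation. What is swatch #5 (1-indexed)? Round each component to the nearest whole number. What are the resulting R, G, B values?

With 6 swatches and endpoints inclusive, swatch 5 sits at t = (5 − 1)/(6 − 1) = 4/5 ≈ 0.8.
R = 43 + 0.8 × (188 − 43) = 159 → 159
G = 49 + 0.8 × (168 − 49) = 144.2 → 144
B = 150 + 0.8 × (104 − 150) = 113.2 → 113

(159, 144, 113)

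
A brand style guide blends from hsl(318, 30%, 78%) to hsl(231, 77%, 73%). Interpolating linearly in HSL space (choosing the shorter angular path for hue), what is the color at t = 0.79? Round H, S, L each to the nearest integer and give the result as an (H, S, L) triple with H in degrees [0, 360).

(249, 67, 74)

Hue arc: Δh = 231 − 318 = -87° (|Δh| ≤ 180, already the shorter path).
H = 318 + 0.79 × (-87) = 249.27 → 249°
S = 30 + 0.79 × (77 − 30) = 67.13 → 67%
L = 78 + 0.79 × (73 − 78) = 74.05 → 74%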